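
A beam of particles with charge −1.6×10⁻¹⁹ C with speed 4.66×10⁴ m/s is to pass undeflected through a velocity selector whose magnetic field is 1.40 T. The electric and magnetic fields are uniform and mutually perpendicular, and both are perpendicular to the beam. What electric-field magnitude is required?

E = 6.52×10⁴ V/m

For straight-line motion qE = qvB, so E = vB.
E = 4.66×10⁴ × 1.40 = 6.52×10⁴ V/m.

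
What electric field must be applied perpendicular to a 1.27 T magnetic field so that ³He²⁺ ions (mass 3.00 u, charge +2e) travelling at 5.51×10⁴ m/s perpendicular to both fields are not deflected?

E = 7.00×10⁴ V/m

For straight-line motion qE = qvB, so E = vB.
E = 5.51×10⁴ × 1.27 = 7.00×10⁴ V/m.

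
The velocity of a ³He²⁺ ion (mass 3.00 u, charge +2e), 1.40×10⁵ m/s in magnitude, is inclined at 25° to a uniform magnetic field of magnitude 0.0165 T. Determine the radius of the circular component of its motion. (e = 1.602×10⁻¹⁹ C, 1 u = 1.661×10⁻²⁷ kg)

r ≈ 0.0558 m

v⊥ = v sinθ = 1.40×10⁵·sin25° ≈ 5.917×10⁴ m/s.
r = m v⊥/(|q|B) = (4.983×10⁻²⁷)(5.917×10⁴)/((3.204×10⁻¹⁹)(0.0165)) ≈ 0.0558 m.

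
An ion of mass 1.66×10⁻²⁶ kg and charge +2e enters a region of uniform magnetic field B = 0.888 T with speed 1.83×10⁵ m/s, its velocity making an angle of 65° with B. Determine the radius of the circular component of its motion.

v⊥ = v sinθ = 1.83×10⁵·sin65° ≈ 1.659×10⁵ m/s.
r = m v⊥/(|q|B) = (1.66×10⁻²⁶)(1.659×10⁵)/((3.204×10⁻¹⁹)(0.888)) ≈ 9.68×10⁻³ m.

r ≈ 9.68×10⁻³ m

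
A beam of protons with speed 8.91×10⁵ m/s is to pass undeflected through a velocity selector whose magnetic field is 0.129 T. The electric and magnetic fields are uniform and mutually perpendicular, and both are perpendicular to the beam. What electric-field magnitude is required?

E = 1.15×10⁵ V/m

For straight-line motion qE = qvB, so E = vB.
E = 8.91×10⁵ × 0.129 = 1.15×10⁵ V/m.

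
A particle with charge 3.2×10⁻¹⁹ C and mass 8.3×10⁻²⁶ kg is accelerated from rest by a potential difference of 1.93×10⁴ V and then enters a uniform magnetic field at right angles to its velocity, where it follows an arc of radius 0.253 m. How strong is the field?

B ≈ 0.395 T

v = √(2|q|V/m) = √(2·3.2×10⁻¹⁹·1.93×10⁴/8.3×10⁻²⁶) ≈ 3.858×10⁵ m/s.
B = mv/(|q|r) = (8.3×10⁻²⁶)(3.858×10⁵)/((3.2×10⁻¹⁹)(0.253)) ≈ 0.395 T.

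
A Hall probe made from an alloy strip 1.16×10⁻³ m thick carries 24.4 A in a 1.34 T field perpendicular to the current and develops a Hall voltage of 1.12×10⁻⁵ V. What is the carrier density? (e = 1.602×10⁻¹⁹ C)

From V_H = IB/(n e t), n = IB/(V_H e t).
n = (24.4)(1.34)/((1.12×10⁻⁵)(1.602×10⁻¹⁹)(1.16×10⁻³)) ≈ 1.57×10²⁸ m⁻³.

n ≈ 1.57×10²⁸ m⁻³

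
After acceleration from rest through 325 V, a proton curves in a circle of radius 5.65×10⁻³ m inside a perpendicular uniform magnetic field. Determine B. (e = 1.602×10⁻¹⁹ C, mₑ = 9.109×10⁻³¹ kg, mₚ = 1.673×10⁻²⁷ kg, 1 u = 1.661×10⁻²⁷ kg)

B ≈ 0.461 T

v = √(2|q|V/m) = √(2·1.602×10⁻¹⁹·325/1.673×10⁻²⁷) ≈ 2.495×10⁵ m/s.
B = mv/(|q|r) = (1.673×10⁻²⁷)(2.495×10⁵)/((1.602×10⁻¹⁹)(5.65×10⁻³)) ≈ 0.461 T.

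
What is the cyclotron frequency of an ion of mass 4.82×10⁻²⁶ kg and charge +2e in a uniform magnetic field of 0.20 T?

f = |q|B/(2πm).
f = (3.204×10⁻¹⁹)(0.20)/(2π·4.82×10⁻²⁶) ≈ 2.1×10⁵ Hz.

f ≈ 2.1×10⁵ Hz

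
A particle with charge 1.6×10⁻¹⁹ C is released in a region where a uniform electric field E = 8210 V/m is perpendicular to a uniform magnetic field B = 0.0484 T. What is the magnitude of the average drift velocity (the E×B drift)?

v_d ≈ 1.70×10⁵ m/s

The E×B drift speed is v_d = E/B.
v_d = 8210/0.0484 = 1.70×10⁵ m/s.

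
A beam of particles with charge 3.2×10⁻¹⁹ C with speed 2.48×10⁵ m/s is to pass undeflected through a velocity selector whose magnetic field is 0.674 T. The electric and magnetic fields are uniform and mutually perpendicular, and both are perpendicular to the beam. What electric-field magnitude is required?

For straight-line motion qE = qvB, so E = vB.
E = 2.48×10⁵ × 0.674 = 1.67×10⁵ V/m.

E = 1.67×10⁵ V/m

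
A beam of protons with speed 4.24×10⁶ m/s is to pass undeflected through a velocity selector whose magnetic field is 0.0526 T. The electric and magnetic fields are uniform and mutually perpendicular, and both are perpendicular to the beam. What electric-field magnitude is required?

E = 2.23×10⁵ V/m

For straight-line motion qE = qvB, so E = vB.
E = 4.24×10⁶ × 0.0526 = 2.23×10⁵ V/m.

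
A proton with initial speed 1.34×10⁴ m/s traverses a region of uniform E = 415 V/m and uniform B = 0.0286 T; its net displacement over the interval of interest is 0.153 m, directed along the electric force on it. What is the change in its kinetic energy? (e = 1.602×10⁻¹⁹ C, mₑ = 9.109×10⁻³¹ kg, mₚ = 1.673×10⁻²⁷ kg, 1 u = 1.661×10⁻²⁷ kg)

The magnetic force is always ⟂ v and does no work; only the electric force changes KE.
ΔKE = F_E · d = |q|E d = (1.602×10⁻¹⁹)(415)(0.153) ≈ 1.02×10⁻¹⁷ J.

ΔKE ≈ 1.02×10⁻¹⁷ J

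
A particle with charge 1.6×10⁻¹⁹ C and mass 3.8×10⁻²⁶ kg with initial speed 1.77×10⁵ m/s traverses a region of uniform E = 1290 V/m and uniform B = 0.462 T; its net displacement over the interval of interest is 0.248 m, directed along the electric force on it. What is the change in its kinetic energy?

ΔKE ≈ 5.12×10⁻¹⁷ J

The magnetic force is always ⟂ v and does no work; only the electric force changes KE.
ΔKE = F_E · d = |q|E d = (1.6×10⁻¹⁹)(1290)(0.248) ≈ 5.12×10⁻¹⁷ J.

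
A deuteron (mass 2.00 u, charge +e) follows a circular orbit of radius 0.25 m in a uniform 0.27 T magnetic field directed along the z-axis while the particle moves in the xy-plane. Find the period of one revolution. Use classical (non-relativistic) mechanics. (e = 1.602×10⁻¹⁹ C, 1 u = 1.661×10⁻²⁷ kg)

T ≈ 4.8×10⁻⁷ s

The cyclotron period depends only on m, q, B: T = 2πm/(|q|B).
T = 2π(3.322×10⁻²⁷)/((1.602×10⁻¹⁹)(0.27)) ≈ 4.8×10⁻⁷ s.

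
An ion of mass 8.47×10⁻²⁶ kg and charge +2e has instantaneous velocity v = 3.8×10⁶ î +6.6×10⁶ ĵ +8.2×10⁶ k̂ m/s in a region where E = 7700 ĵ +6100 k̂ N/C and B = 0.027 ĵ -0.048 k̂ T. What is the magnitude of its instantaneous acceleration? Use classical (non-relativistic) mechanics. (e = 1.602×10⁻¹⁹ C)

v×B = (-5.38×10⁵, 1.82×10⁵, 1.03×10⁵) N/C.
E + v×B = (-5.38×10⁵, 1.90×10⁵, 1.09×10⁵) N/C.
F = q(E + v×B) = (3.204×10⁻¹⁹ C)·(-5.38×10⁵, 1.90×10⁵, 1.09×10⁵) = (-1.72×10⁻¹³, 6.09×10⁻¹⁴, 3.48×10⁻¹⁴) N.
|a| = |F|/m = 1.862×10⁻¹³/8.47×10⁻²⁶ ≈ 2.20×10¹² m/s².

|a| ≈ 2.20×10¹² m/s²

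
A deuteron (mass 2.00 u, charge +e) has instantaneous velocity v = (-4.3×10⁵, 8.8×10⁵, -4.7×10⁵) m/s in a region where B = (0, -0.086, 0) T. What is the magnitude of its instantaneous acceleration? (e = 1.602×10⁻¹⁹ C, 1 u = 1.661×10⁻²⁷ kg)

|a| ≈ 2.64×10¹² m/s²

v×B = (-4.04×10⁴, 0, 3.70×10⁴) N/C.
F = q v×B = (1.602×10⁻¹⁹ C)·(-4.04×10⁴, 0, 3.70×10⁴) = (-6.48×10⁻¹⁵, 0, 5.92×10⁻¹⁵) N.
|a| = |F|/m = 8.776×10⁻¹⁵/3.322×10⁻²⁷ ≈ 2.64×10¹² m/s².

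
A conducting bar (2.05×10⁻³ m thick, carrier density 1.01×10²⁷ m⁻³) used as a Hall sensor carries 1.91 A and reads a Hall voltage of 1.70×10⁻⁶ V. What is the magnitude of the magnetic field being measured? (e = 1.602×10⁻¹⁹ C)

From V_H = IB/(n e t), B = V_H n e t / I.
B = (1.70×10⁻⁶)(1.01×10²⁷)(1.602×10⁻¹⁹)(2.05×10⁻³)/1.91 ≈ 0.295 T.

B ≈ 0.295 T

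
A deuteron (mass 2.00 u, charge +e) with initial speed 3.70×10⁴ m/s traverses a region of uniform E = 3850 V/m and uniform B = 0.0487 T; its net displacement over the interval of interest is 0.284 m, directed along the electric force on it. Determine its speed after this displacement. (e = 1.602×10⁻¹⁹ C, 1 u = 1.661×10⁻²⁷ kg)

B does no work; ΔKE = |q|E d.
½mv_f² = ½mv₀² + |q|Ed = ½(3.322×10⁻²⁷)(3.70×10⁴)² + (1.602×10⁻¹⁹)(3850)(0.284) ≈ 2.274×10⁻¹⁸ J + 1.752×10⁻¹⁶ J ≈ 1.774×10⁻¹⁶ J.
v_f = √(2·1.774×10⁻¹⁶/3.322×10⁻²⁷) ≈ 3.27×10⁵ m/s.

v_f ≈ 3.27×10⁵ m/s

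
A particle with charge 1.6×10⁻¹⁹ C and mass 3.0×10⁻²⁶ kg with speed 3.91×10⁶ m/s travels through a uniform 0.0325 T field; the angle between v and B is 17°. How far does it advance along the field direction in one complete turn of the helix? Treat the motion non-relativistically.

v∥ = v cosθ = 3.91×10⁶·cos17° ≈ 3.739×10⁶ m/s.
T = 2πm/(|q|B) = 2π(3.0×10⁻²⁶)/((1.6×10⁻¹⁹)(0.0325)) ≈ 3.625×10⁻⁵ s.
pitch = v∥ T = (3.739×10⁶)(3.625×10⁻⁵) ≈ 136 m.

p ≈ 136 m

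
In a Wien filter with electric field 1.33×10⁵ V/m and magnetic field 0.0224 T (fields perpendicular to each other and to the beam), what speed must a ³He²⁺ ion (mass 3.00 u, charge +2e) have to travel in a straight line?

Zero net Lorentz force requires |qE| = |q v×B|, i.e. E = vB.
v = E/B = 1.33×10⁵/0.0224 = 5.94×10⁶ m/s.

v = 5.94×10⁶ m/s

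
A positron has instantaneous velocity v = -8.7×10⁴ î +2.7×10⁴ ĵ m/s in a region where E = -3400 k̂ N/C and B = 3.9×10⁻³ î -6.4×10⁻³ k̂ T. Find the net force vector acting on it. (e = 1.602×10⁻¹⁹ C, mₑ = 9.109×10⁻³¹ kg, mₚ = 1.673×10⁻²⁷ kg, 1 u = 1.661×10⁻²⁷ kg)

F ≈ (-2.77×10⁻¹⁷, -8.92×10⁻¹⁷, -5.62×10⁻¹⁶) N

v×B = (-173, -557, -105) N/C.
E + v×B = (-173, -557, -3510) N/C.
F = q(E + v×B) = (1.602×10⁻¹⁹ C)·(-173, -557, -3510) = (-2.77×10⁻¹⁷, -8.92×10⁻¹⁷, -5.62×10⁻¹⁶) N.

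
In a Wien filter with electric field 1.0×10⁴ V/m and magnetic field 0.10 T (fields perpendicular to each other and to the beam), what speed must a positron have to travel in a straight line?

For undeflected motion the electric and magnetic forces balance: qE = qvB.
v = E/B = 1.0×10⁴/0.10 = 1.0×10⁵ m/s.

v = 1.0×10⁵ m/s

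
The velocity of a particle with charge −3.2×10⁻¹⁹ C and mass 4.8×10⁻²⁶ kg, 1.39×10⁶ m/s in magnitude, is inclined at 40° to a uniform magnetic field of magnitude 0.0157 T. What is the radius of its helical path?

v⊥ = v sinθ = 1.39×10⁶·sin40° ≈ 8.935×10⁵ m/s.
r = m v⊥/(|q|B) = (4.8×10⁻²⁶)(8.935×10⁵)/((3.2×10⁻¹⁹)(0.0157)) ≈ 8.54 m.

r ≈ 8.54 m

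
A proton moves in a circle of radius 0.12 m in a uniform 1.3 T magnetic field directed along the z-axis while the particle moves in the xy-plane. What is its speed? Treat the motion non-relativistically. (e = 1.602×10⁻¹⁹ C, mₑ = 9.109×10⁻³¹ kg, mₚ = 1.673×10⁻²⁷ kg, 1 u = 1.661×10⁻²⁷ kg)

v ≈ 1.5×10⁷ m/s

From |q|vB = mv²/r, v = |q|Br/m.
v = (1.602×10⁻¹⁹)(1.3)(0.12)/1.673×10⁻²⁷ ≈ 1.5×10⁷ m/s.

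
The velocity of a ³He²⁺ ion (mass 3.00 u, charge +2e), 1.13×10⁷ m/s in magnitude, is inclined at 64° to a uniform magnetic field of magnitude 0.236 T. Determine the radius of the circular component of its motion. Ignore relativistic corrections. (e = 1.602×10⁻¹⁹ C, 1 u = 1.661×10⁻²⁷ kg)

v⊥ = v sinθ = 1.13×10⁷·sin64° ≈ 1.016×10⁷ m/s.
r = m v⊥/(|q|B) = (4.983×10⁻²⁷)(1.016×10⁷)/((3.204×10⁻¹⁹)(0.236)) ≈ 0.669 m.

r ≈ 0.669 m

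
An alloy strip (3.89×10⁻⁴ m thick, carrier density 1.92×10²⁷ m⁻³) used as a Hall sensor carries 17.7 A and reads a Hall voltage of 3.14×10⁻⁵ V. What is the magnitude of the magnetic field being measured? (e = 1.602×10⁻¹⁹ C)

B ≈ 0.212 T

From V_H = IB/(n e t), B = V_H n e t / I.
B = (3.14×10⁻⁵)(1.92×10²⁷)(1.602×10⁻¹⁹)(3.89×10⁻⁴)/17.7 ≈ 0.212 T.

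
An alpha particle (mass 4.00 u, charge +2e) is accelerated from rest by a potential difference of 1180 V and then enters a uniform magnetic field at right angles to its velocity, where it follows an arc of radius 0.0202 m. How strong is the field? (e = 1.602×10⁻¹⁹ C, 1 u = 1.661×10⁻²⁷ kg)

v = √(2|q|V/m) = √(2·3.204×10⁻¹⁹·1180/6.644×10⁻²⁷) ≈ 3.374×10⁵ m/s.
B = mv/(|q|r) = (6.644×10⁻²⁷)(3.374×10⁵)/((3.204×10⁻¹⁹)(0.0202)) ≈ 0.346 T.

B ≈ 0.346 T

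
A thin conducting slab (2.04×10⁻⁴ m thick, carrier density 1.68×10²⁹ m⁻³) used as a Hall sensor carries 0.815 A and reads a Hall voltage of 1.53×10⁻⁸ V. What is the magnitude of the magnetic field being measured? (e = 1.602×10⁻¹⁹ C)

From V_H = IB/(n e t), B = V_H n e t / I.
B = (1.53×10⁻⁸)(1.68×10²⁹)(1.602×10⁻¹⁹)(2.04×10⁻⁴)/0.815 ≈ 0.103 T.

B ≈ 0.103 T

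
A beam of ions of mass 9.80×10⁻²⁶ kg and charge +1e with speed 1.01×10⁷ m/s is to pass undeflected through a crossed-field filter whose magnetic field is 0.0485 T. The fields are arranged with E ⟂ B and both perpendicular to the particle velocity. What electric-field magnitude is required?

For straight-line motion qE = qvB, so E = vB.
E = 1.01×10⁷ × 0.0485 = 4.90×10⁵ V/m.

E = 4.90×10⁵ V/m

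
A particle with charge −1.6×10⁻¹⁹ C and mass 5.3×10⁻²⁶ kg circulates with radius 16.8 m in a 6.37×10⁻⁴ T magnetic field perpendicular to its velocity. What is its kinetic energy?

v = |q|Br/m, then KE = ½mv² = (qBr)²/(2m).
v = (1.6×10⁻¹⁹)(6.37×10⁻⁴)(16.8)/5.3×10⁻²⁶ ≈ 3.231×10⁴ m/s.
KE = ½(5.3×10⁻²⁶)(3.231×10⁴)² ≈ 2.77×10⁻¹⁷ J.

KE ≈ 2.77×10⁻¹⁷ J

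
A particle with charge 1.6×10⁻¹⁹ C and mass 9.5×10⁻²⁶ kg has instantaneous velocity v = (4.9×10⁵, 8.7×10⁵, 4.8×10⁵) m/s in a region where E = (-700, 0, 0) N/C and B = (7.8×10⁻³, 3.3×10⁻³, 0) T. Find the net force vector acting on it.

F ≈ (-3.65×10⁻¹⁶, 5.99×10⁻¹⁶, -8.27×10⁻¹⁶) N

v×B = (-1580, 3740, -5170) N/C.
E + v×B = (-2280, 3740, -5170) N/C.
F = q(E + v×B) = (1.6×10⁻¹⁹ C)·(-2280, 3740, -5170) = (-3.65×10⁻¹⁶, 5.99×10⁻¹⁶, -8.27×10⁻¹⁶) N.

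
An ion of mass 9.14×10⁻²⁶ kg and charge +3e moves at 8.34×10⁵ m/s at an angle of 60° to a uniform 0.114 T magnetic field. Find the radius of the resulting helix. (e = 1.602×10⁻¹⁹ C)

r ≈ 1.20 m

v⊥ = v sinθ = 8.34×10⁵·sin60° ≈ 7.223×10⁵ m/s.
r = m v⊥/(|q|B) = (9.14×10⁻²⁶)(7.223×10⁵)/((4.806×10⁻¹⁹)(0.114)) ≈ 1.20 m.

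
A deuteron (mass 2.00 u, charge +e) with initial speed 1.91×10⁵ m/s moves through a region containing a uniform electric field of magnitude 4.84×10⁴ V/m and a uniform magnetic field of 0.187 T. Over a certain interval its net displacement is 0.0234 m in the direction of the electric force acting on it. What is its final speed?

B does no work; ΔKE = |q|E d.
½mv_f² = ½mv₀² + |q|Ed = ½(3.322×10⁻²⁷)(1.91×10⁵)² + (1.602×10⁻¹⁹)(4.84×10⁴)(0.0234) ≈ 6.059×10⁻¹⁷ J + 1.814×10⁻¹⁶ J ≈ 2.420×10⁻¹⁶ J.
v_f = √(2·2.420×10⁻¹⁶/3.322×10⁻²⁷) ≈ 3.82×10⁵ m/s.

v_f ≈ 3.82×10⁵ m/s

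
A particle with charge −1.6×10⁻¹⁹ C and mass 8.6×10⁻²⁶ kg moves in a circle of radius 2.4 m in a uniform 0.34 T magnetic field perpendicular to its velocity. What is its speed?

v ≈ 1.5×10⁶ m/s

From |q|vB = mv²/r, v = |q|Br/m.
v = (1.6×10⁻¹⁹)(0.34)(2.4)/8.6×10⁻²⁶ ≈ 1.5×10⁶ m/s.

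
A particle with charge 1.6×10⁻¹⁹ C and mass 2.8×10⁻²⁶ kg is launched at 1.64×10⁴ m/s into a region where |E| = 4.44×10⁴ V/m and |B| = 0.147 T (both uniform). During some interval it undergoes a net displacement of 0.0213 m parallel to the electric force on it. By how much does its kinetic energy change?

The magnetic force is always ⟂ v and does no work; only the electric force changes KE.
ΔKE = F_E · d = |q|E d = (1.6×10⁻¹⁹)(4.44×10⁴)(0.0213) ≈ 1.51×10⁻¹⁶ J.

ΔKE ≈ 1.51×10⁻¹⁶ J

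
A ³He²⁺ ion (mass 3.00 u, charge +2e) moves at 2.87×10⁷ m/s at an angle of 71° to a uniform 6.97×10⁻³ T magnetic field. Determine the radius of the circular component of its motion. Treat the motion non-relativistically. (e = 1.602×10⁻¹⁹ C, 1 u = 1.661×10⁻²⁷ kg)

r ≈ 60.6 m

v⊥ = v sinθ = 2.87×10⁷·sin71° ≈ 2.714×10⁷ m/s.
r = m v⊥/(|q|B) = (4.983×10⁻²⁷)(2.714×10⁷)/((3.204×10⁻¹⁹)(6.97×10⁻³)) ≈ 60.6 m.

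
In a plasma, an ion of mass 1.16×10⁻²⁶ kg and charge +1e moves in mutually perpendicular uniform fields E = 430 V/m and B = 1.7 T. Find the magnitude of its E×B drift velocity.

The E×B drift speed is v_d = E/B.
v_d = 430/1.7 = 250 m/s.

v_d ≈ 250 m/s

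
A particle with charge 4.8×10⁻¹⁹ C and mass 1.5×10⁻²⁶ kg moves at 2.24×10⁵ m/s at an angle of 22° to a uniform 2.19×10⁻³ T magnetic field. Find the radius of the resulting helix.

r ≈ 1.20 m

v⊥ = v sinθ = 2.24×10⁵·sin22° ≈ 8.391×10⁴ m/s.
r = m v⊥/(|q|B) = (1.5×10⁻²⁶)(8.391×10⁴)/((4.8×10⁻¹⁹)(2.19×10⁻³)) ≈ 1.20 m.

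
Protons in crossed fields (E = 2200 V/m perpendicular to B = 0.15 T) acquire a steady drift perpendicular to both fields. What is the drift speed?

The E×B drift speed is v_d = E/B.
v_d = 2200/0.15 = 1.5×10⁴ m/s.

v_d ≈ 1.5×10⁴ m/s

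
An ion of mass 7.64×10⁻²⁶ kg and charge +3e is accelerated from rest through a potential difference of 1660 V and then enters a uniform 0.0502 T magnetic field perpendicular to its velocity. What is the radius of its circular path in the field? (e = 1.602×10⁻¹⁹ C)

r ≈ 0.458 m

Acceleration: |q|V = ½mv² ⇒ v = √(2|q|V/m) = √(2·4.806×10⁻¹⁹·1660/7.64×10⁻²⁶) ≈ 1.445×10⁵ m/s.
In the field: r = mv/(|q|B) = (7.64×10⁻²⁶)(1.445×10⁵)/((4.806×10⁻¹⁹)(0.0502)) ≈ 0.458 m.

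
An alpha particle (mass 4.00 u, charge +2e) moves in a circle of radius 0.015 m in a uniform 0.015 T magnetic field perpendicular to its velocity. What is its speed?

v ≈ 1.1×10⁴ m/s

From |q|vB = mv²/r, v = |q|Br/m.
v = (3.204×10⁻¹⁹)(0.015)(0.015)/6.644×10⁻²⁷ ≈ 1.1×10⁴ m/s.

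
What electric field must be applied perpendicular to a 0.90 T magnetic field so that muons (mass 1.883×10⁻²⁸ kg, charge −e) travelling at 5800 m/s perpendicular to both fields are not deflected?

For straight-line motion qE = qvB, so E = vB.
E = 5800 × 0.90 = 5200 V/m.

E = 5200 V/m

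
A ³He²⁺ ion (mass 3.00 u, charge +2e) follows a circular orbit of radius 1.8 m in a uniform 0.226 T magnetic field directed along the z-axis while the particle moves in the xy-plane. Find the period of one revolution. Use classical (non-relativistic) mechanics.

The cyclotron period depends only on m, q, B: T = 2πm/(|q|B).
T = 2π(4.983×10⁻²⁷)/((3.204×10⁻¹⁹)(0.226)) ≈ 4.32×10⁻⁷ s.

T ≈ 4.32×10⁻⁷ s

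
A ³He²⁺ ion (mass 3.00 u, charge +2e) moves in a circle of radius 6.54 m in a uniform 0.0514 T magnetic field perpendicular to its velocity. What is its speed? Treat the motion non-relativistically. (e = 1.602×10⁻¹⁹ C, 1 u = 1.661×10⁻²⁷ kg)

From |q|vB = mv²/r, v = |q|Br/m.
v = (3.204×10⁻¹⁹)(0.0514)(6.54)/4.983×10⁻²⁷ ≈ 2.16×10⁷ m/s.

v ≈ 2.16×10⁷ m/s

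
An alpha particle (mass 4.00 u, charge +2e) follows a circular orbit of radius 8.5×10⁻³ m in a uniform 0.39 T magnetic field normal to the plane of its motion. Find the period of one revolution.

The cyclotron period depends only on m, q, B: T = 2πm/(|q|B).
T = 2π(6.644×10⁻²⁷)/((3.204×10⁻¹⁹)(0.39)) ≈ 3.3×10⁻⁷ s.

T ≈ 3.3×10⁻⁷ s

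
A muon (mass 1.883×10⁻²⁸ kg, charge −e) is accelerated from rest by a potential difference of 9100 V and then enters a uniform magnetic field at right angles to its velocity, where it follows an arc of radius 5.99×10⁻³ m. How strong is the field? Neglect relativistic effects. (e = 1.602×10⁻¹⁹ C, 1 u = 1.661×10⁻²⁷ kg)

v = √(2|q|V/m) = √(2·1.602×10⁻¹⁹·9100/1.883×10⁻²⁸) ≈ 3.935×10⁶ m/s.
B = mv/(|q|r) = (1.883×10⁻²⁸)(3.935×10⁶)/((1.602×10⁻¹⁹)(5.99×10⁻³)) ≈ 0.772 T.

B ≈ 0.772 T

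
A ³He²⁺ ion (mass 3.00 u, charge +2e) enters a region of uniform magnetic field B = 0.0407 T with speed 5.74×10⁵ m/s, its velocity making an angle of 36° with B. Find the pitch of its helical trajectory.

v∥ = v cosθ = 5.74×10⁵·cos36° ≈ 4.644×10⁵ m/s.
T = 2πm/(|q|B) = 2π(4.983×10⁻²⁷)/((3.204×10⁻¹⁹)(0.0407)) ≈ 2.401×10⁻⁶ s.
pitch = v∥ T = (4.644×10⁵)(2.401×10⁻⁶) ≈ 1.11 m.

p ≈ 1.11 m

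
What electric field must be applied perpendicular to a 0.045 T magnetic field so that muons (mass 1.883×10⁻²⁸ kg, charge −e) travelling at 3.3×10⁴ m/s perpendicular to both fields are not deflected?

For straight-line motion qE = qvB, so E = vB.
E = 3.3×10⁴ × 0.045 = 1500 V/m.

E = 1500 V/m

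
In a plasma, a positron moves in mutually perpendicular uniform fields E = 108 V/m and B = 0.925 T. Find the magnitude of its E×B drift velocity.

v_d ≈ 117 m/s

The E×B drift speed is v_d = E/B.
v_d = 108/0.925 = 117 m/s.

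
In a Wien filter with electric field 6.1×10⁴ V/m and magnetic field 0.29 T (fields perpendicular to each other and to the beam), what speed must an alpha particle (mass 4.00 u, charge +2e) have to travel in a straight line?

Zero net Lorentz force requires |qE| = |q v×B|, i.e. E = vB.
v = E/B = 6.1×10⁴/0.29 = 2.1×10⁵ m/s.
The result is independent of the particle's charge and mass.

v = 2.1×10⁵ m/s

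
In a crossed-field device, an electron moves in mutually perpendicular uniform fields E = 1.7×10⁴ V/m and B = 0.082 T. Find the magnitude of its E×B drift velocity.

v_d ≈ 2.1×10⁵ m/s

The E×B drift speed is v_d = E/B.
v_d = 1.7×10⁴/0.082 = 2.1×10⁵ m/s.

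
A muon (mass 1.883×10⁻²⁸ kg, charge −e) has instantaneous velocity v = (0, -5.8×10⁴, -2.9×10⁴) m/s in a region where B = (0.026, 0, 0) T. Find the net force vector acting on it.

F ≈ (0, 1.21×10⁻¹⁶, -2.42×10⁻¹⁶) N

v×B = (0, -754, 1510) N/C.
F = q v×B = (−1.602×10⁻¹⁹ C)·(0, -754, 1510) = (0, 1.21×10⁻¹⁶, -2.42×10⁻¹⁶) N.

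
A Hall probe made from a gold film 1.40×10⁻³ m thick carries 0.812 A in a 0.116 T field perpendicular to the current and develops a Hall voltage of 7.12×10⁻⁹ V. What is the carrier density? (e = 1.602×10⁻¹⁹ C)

n ≈ 5.90×10²⁸ m⁻³

From V_H = IB/(n e t), n = IB/(V_H e t).
n = (0.812)(0.116)/((7.12×10⁻⁹)(1.602×10⁻¹⁹)(1.40×10⁻³)) ≈ 5.90×10²⁸ m⁻³.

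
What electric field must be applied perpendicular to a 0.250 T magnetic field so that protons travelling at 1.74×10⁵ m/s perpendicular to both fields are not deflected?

E = 4.35×10⁴ V/m

For straight-line motion qE = qvB, so E = vB.
E = 1.74×10⁵ × 0.250 = 4.35×10⁴ V/m.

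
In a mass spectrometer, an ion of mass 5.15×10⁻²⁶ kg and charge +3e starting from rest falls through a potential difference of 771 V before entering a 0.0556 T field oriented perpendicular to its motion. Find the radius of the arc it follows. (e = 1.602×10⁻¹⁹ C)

Acceleration: |q|V = ½mv² ⇒ v = √(2|q|V/m) = √(2·4.806×10⁻¹⁹·771/5.15×10⁻²⁶) ≈ 1.200×10⁵ m/s.
In the field: r = mv/(|q|B) = (5.15×10⁻²⁶)(1.200×10⁵)/((4.806×10⁻¹⁹)(0.0556)) ≈ 0.231 m.

r ≈ 0.231 m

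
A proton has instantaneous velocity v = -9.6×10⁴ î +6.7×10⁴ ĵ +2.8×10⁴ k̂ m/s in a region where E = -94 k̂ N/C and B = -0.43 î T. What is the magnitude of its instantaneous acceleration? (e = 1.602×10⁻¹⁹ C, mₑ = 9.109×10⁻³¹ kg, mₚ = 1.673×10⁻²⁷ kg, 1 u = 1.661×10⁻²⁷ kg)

|a| ≈ 2.98×10¹² m/s²

v×B = (0, -1.20×10⁴, 2.88×10⁴) N/C.
E + v×B = (0, -1.20×10⁴, 2.87×10⁴) N/C.
F = q(E + v×B) = (1.602×10⁻¹⁹ C)·(0, -1.20×10⁴, 2.87×10⁴) = (0, -1.93×10⁻¹⁵, 4.60×10⁻¹⁵) N.
|a| = |F|/m = 4.988×10⁻¹⁵/1.673×10⁻²⁷ ≈ 2.98×10¹² m/s².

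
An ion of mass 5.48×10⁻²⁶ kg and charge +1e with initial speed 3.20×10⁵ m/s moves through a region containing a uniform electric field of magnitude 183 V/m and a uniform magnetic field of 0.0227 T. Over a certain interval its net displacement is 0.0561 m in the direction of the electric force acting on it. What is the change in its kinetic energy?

ΔKE ≈ 1.64×10⁻¹⁸ J

The magnetic force is always ⟂ v and does no work; only the electric force changes KE.
ΔKE = F_E · d = |q|E d = (1.602×10⁻¹⁹)(183)(0.0561) ≈ 1.64×10⁻¹⁸ J.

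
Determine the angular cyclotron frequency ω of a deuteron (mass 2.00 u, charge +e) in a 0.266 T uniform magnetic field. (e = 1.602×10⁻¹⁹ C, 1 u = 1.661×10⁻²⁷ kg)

ω ≈ 1.28×10⁷ rad/s

ω = |q|B/m.
ω = (1.602×10⁻¹⁹)(0.266)/3.322×10⁻²⁷ ≈ 1.28×10⁷ rad/s.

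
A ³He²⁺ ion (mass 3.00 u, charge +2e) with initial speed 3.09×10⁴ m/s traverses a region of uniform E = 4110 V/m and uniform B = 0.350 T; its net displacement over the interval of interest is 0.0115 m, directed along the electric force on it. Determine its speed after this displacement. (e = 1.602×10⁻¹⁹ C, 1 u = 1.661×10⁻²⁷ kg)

B does no work; ΔKE = |q|E d.
½mv_f² = ½mv₀² + |q|Ed = ½(4.983×10⁻²⁷)(3.09×10⁴)² + (3.204×10⁻¹⁹)(4110)(0.0115) ≈ 2.379×10⁻¹⁸ J + 1.514×10⁻¹⁷ J ≈ 1.752×10⁻¹⁷ J.
v_f = √(2·1.752×10⁻¹⁷/4.983×10⁻²⁷) ≈ 8.39×10⁴ m/s.

v_f ≈ 8.39×10⁴ m/s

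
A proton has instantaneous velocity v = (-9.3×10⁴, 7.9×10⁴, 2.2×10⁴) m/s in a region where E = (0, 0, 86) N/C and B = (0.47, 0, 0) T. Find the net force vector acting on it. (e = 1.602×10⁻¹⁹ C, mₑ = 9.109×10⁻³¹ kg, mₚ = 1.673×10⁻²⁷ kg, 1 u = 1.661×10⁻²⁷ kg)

v×B = (0, 1.03×10⁴, -3.71×10⁴) N/C.
E + v×B = (0, 1.03×10⁴, -3.70×10⁴) N/C.
F = q(E + v×B) = (1.602×10⁻¹⁹ C)·(0, 1.03×10⁴, -3.70×10⁴) = (0, 1.66×10⁻¹⁵, -5.93×10⁻¹⁵) N.

F ≈ (0, 1.66×10⁻¹⁵, -5.93×10⁻¹⁵) N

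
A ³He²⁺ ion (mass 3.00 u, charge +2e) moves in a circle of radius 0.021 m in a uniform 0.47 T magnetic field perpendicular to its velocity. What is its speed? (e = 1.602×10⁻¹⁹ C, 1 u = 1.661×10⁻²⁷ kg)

v ≈ 6.3×10⁵ m/s

From |q|vB = mv²/r, v = |q|Br/m.
v = (3.204×10⁻¹⁹)(0.47)(0.021)/4.983×10⁻²⁷ ≈ 6.3×10⁵ m/s.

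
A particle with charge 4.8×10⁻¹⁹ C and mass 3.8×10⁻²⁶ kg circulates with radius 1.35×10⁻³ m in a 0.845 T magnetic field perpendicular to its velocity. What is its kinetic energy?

KE ≈ 24.6 eV

v = |q|Br/m, then KE = ½mv² = (qBr)²/(2m).
v = (4.8×10⁻¹⁹)(0.845)(1.35×10⁻³)/3.8×10⁻²⁶ ≈ 1.441×10⁴ m/s.
KE = ½(3.8×10⁻²⁶)(1.441×10⁴)² ≈ 3.95×10⁻¹⁸ J = 24.6 eV.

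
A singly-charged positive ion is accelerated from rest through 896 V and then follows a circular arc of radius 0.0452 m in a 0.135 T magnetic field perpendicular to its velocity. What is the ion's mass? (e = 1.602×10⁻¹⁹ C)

Combine |q|V = ½mv² and r = mv/(|q|B): eliminate v to get m = qB²r²/(2V).
m = (1.602×10⁻¹⁹)(0.135)²(0.0452)²/(2·896) ≈ 3.33×10⁻²⁷ kg.

m ≈ 3.33×10⁻²⁷ kg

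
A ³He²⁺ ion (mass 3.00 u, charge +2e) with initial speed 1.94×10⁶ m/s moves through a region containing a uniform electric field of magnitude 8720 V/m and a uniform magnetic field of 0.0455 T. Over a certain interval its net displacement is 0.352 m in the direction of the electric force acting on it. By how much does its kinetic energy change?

ΔKE ≈ 9.83×10⁻¹⁶ J

The magnetic force is always ⟂ v and does no work; only the electric force changes KE.
ΔKE = F_E · d = |q|E d = (3.204×10⁻¹⁹)(8720)(0.352) ≈ 9.83×10⁻¹⁶ J.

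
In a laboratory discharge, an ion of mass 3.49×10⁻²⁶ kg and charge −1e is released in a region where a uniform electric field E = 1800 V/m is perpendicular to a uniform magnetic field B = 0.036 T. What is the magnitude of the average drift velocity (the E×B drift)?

In crossed fields the guiding centre drifts at v_d = |E×B|/B² = E/B, independent of charge and mass.
v_d = 1800/0.036 = 5.0×10⁴ m/s.

v_d ≈ 5.0×10⁴ m/s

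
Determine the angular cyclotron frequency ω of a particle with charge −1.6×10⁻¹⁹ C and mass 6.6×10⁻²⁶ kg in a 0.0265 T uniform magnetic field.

ω ≈ 6.42×10⁴ rad/s

ω = |q|B/m.
ω = (1.6×10⁻¹⁹)(0.0265)/6.6×10⁻²⁶ ≈ 6.42×10⁴ rad/s.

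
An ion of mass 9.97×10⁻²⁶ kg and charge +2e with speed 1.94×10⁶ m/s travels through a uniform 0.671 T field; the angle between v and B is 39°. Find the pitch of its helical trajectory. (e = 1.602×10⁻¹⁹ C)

p ≈ 4.39 m

v∥ = v cosθ = 1.94×10⁶·cos39° ≈ 1.508×10⁶ m/s.
T = 2πm/(|q|B) = 2π(9.97×10⁻²⁶)/((3.204×10⁻¹⁹)(0.671)) ≈ 2.914×10⁻⁶ s.
pitch = v∥ T = (1.508×10⁶)(2.914×10⁻⁶) ≈ 4.39 m.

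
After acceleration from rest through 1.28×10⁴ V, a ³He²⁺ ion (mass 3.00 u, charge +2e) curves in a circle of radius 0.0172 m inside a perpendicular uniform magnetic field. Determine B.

B ≈ 1.16 T

v = √(2|q|V/m) = √(2·3.204×10⁻¹⁹·1.28×10⁴/4.983×10⁻²⁷) ≈ 1.283×10⁶ m/s.
B = mv/(|q|r) = (4.983×10⁻²⁷)(1.283×10⁶)/((3.204×10⁻¹⁹)(0.0172)) ≈ 1.16 T.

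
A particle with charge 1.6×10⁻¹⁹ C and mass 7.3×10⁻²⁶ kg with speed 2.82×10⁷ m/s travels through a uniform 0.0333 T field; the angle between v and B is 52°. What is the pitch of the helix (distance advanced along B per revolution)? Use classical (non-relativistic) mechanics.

p ≈ 1490 m

v∥ = v cosθ = 2.82×10⁷·cos52° ≈ 1.736×10⁷ m/s.
T = 2πm/(|q|B) = 2π(7.3×10⁻²⁶)/((1.6×10⁻¹⁹)(0.0333)) ≈ 8.609×10⁻⁵ s.
pitch = v∥ T = (1.736×10⁷)(8.609×10⁻⁵) ≈ 1490 m.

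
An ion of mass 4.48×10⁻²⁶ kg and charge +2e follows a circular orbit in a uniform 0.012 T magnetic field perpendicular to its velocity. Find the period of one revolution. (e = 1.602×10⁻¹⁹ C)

T ≈ 7.3×10⁻⁵ s

The cyclotron period depends only on m, q, B: T = 2πm/(|q|B).
T = 2π(4.48×10⁻²⁶)/((3.204×10⁻¹⁹)(0.012)) ≈ 7.3×10⁻⁵ s.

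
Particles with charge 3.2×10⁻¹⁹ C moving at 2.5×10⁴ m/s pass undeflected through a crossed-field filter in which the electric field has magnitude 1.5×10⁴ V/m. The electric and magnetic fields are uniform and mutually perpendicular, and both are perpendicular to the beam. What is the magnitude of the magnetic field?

B = 0.60 T

Balance of forces in the selector: qE = qvB ⇒ B = E/v.
B = 1.5×10⁴/2.5×10⁴ = 0.60 T.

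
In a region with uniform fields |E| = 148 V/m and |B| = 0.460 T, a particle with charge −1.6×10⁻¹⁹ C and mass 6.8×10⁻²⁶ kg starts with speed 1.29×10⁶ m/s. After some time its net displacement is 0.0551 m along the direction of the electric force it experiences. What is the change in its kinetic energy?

The magnetic force is always ⟂ v and does no work; only the electric force changes KE.
ΔKE = F_E · d = |q|E d = (1.6×10⁻¹⁹)(148)(0.0551) ≈ 1.30×10⁻¹⁸ J.

ΔKE ≈ 1.30×10⁻¹⁸ J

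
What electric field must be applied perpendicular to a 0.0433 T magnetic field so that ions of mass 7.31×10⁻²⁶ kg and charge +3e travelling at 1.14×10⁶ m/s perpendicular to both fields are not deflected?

For straight-line motion qE = qvB, so E = vB.
E = 1.14×10⁶ × 0.0433 = 4.94×10⁴ V/m.

E = 4.94×10⁴ V/m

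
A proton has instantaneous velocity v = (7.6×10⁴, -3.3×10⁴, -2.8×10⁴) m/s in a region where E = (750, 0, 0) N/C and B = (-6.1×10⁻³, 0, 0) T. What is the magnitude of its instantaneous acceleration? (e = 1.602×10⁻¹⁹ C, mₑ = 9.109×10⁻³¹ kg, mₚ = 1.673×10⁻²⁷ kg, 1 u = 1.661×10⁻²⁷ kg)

|a| ≈ 7.61×10¹⁰ m/s²

v×B = (0, 171, -201) N/C.
E + v×B = (750, 171, -201) N/C.
F = q(E + v×B) = (1.602×10⁻¹⁹ C)·(750, 171, -201) = (1.20×10⁻¹⁶, 2.74×10⁻¹⁷, -3.22×10⁻¹⁷) N.
|a| = |F|/m = 1.274×10⁻¹⁶/1.673×10⁻²⁷ ≈ 7.61×10¹⁰ m/s².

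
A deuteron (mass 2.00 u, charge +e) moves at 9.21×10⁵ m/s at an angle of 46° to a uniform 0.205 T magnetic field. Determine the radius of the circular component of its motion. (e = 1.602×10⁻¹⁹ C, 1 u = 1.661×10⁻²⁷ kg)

r ≈ 0.0670 m

v⊥ = v sinθ = 9.21×10⁵·sin46° ≈ 6.625×10⁵ m/s.
r = m v⊥/(|q|B) = (3.322×10⁻²⁷)(6.625×10⁵)/((1.602×10⁻¹⁹)(0.205)) ≈ 0.0670 m.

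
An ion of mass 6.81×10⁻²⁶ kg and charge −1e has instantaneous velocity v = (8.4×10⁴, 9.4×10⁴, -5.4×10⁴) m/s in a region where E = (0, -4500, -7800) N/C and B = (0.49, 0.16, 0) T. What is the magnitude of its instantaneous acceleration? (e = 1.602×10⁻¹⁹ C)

v×B = (8640, -2.65×10⁴, -3.26×10⁴) N/C.
E + v×B = (8640, -3.10×10⁴, -4.04×10⁴) N/C.
F = q(E + v×B) = (−1.602×10⁻¹⁹ C)·(8640, -3.10×10⁴, -4.04×10⁴) = (-1.38×10⁻¹⁵, 4.96×10⁻¹⁵, 6.48×10⁻¹⁵) N.
|a| = |F|/m = 8.273×10⁻¹⁵/6.81×10⁻²⁶ ≈ 1.21×10¹¹ m/s².

|a| ≈ 1.21×10¹¹ m/s²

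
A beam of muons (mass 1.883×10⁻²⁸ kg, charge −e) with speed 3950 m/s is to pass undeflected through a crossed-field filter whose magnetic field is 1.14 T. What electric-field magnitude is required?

E = 4500 V/m

For straight-line motion qE = qvB, so E = vB.
E = 3950 × 1.14 = 4500 V/m.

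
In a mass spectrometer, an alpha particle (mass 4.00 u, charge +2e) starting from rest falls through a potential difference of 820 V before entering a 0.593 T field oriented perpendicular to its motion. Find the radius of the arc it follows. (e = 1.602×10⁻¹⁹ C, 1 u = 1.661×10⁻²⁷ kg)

Acceleration: |q|V = ½mv² ⇒ v = √(2|q|V/m) = √(2·3.204×10⁻¹⁹·820/6.644×10⁻²⁷) ≈ 2.812×10⁵ m/s.
In the field: r = mv/(|q|B) = (6.644×10⁻²⁷)(2.812×10⁵)/((3.204×10⁻¹⁹)(0.593)) ≈ 9.83×10⁻³ m.

r ≈ 9.83×10⁻³ m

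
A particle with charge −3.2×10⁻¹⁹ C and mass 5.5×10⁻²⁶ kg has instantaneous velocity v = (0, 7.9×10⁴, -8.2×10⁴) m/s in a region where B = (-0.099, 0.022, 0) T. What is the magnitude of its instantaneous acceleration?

|a| ≈ 6.64×10¹⁰ m/s²

v×B = (1800, 8120, 7820) N/C.
F = q v×B = (−3.2×10⁻¹⁹ C)·(1800, 8120, 7820) = (-5.77×10⁻¹⁶, -2.60×10⁻¹⁵, -2.50×10⁻¹⁵) N.
|a| = |F|/m = 3.653×10⁻¹⁵/5.5×10⁻²⁶ ≈ 6.64×10¹⁰ m/s².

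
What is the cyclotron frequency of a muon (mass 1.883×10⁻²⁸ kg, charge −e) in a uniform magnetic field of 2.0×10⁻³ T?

f ≈ 2.7×10⁵ Hz

f = |q|B/(2πm).
f = (1.602×10⁻¹⁹)(2.0×10⁻³)/(2π·1.883×10⁻²⁸) ≈ 2.7×10⁵ Hz.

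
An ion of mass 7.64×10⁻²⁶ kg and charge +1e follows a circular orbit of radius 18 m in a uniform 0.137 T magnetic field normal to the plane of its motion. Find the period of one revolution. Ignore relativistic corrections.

The cyclotron period depends only on m, q, B: T = 2πm/(|q|B).
T = 2π(7.64×10⁻²⁶)/((1.602×10⁻¹⁹)(0.137)) ≈ 2.19×10⁻⁵ s.

T ≈ 2.19×10⁻⁵ s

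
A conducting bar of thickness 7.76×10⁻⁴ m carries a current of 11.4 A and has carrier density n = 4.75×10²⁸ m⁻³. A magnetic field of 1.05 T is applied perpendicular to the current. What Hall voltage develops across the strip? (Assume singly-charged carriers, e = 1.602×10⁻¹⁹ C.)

V_H ≈ 2.03×10⁻⁶ V

V_H = IB/(n e t).
V_H = (11.4)(1.05)/((4.75×10²⁸)(1.602×10⁻¹⁹)(7.76×10⁻⁴)) ≈ 2.03×10⁻⁶ V.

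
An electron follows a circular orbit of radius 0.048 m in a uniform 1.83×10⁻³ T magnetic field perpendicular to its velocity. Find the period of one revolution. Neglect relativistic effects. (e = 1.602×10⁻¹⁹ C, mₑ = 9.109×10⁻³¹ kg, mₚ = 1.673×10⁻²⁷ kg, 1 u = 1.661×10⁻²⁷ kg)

T ≈ 1.95×10⁻⁸ s

The cyclotron period depends only on m, q, B: T = 2πm/(|q|B).
T = 2π(9.109×10⁻³¹)/((1.602×10⁻¹⁹)(1.83×10⁻³)) ≈ 1.95×10⁻⁸ s.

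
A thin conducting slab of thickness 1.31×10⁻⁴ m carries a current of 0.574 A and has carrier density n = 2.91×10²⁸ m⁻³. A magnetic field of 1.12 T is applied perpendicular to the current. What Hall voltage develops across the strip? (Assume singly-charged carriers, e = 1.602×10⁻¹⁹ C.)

V_H ≈ 1.05×10⁻⁶ V

V_H = IB/(n e t).
V_H = (0.574)(1.12)/((2.91×10²⁸)(1.602×10⁻¹⁹)(1.31×10⁻⁴)) ≈ 1.05×10⁻⁶ V.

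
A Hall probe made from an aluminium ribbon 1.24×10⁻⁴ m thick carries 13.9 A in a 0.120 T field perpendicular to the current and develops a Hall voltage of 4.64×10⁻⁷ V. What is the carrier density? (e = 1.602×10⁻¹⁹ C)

n ≈ 1.81×10²⁹ m⁻³

From V_H = IB/(n e t), n = IB/(V_H e t).
n = (13.9)(0.120)/((4.64×10⁻⁷)(1.602×10⁻¹⁹)(1.24×10⁻⁴)) ≈ 1.81×10²⁹ m⁻³.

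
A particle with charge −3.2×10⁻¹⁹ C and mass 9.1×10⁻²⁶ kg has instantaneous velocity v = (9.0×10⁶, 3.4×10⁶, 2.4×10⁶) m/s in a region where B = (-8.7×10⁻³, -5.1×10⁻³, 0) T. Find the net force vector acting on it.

F ≈ (-3.92×10⁻¹⁵, 6.68×10⁻¹⁵, 5.22×10⁻¹⁵) N

v×B = (1.22×10⁴, -2.09×10⁴, -1.63×10⁴) N/C.
F = q v×B = (−3.2×10⁻¹⁹ C)·(1.22×10⁴, -2.09×10⁴, -1.63×10⁴) = (-3.92×10⁻¹⁵, 6.68×10⁻¹⁵, 5.22×10⁻¹⁵) N.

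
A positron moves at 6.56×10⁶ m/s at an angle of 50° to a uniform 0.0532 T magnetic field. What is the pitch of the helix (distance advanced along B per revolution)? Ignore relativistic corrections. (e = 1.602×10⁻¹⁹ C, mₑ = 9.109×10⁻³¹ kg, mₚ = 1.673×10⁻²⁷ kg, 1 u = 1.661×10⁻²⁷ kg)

p ≈ 2.83×10⁻³ m

v∥ = v cosθ = 6.56×10⁶·cos50° ≈ 4.217×10⁶ m/s.
T = 2πm/(|q|B) = 2π(9.109×10⁻³¹)/((1.602×10⁻¹⁹)(0.0532)) ≈ 6.715×10⁻¹⁰ s.
pitch = v∥ T = (4.217×10⁶)(6.715×10⁻¹⁰) ≈ 2.83×10⁻³ m.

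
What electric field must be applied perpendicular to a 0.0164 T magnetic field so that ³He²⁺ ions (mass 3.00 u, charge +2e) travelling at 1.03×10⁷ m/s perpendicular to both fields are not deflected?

For straight-line motion qE = qvB, so E = vB.
E = 1.03×10⁷ × 0.0164 = 1.69×10⁵ V/m.

E = 1.69×10⁵ V/m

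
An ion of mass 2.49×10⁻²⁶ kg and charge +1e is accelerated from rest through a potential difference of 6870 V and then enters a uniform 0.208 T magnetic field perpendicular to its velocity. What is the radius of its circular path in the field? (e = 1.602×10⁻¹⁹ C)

Acceleration: |q|V = ½mv² ⇒ v = √(2|q|V/m) = √(2·1.602×10⁻¹⁹·6870/2.49×10⁻²⁶) ≈ 2.973×10⁵ m/s.
In the field: r = mv/(|q|B) = (2.49×10⁻²⁶)(2.973×10⁵)/((1.602×10⁻¹⁹)(0.208)) ≈ 0.222 m.

r ≈ 0.222 m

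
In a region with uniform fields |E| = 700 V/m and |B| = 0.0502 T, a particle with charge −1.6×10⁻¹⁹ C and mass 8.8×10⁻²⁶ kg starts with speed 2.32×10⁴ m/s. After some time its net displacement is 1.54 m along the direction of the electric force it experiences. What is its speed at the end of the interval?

v_f ≈ 6.68×10⁴ m/s

B does no work; ΔKE = |q|E d.
½mv_f² = ½mv₀² + |q|Ed = ½(8.8×10⁻²⁶)(2.32×10⁴)² + (1.6×10⁻¹⁹)(700)(1.54) ≈ 2.368×10⁻¹⁷ J + 1.725×10⁻¹⁶ J ≈ 1.962×10⁻¹⁶ J.
v_f = √(2·1.962×10⁻¹⁶/8.8×10⁻²⁶) ≈ 6.68×10⁴ m/s.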